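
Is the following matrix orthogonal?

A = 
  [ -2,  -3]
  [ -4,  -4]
No

AᵀA = 
  [ 20,  22]
  [ 22,  25]
≠ I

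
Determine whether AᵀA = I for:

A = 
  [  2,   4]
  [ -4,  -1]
No

AᵀA = 
  [ 20,  12]
  [ 12,  17]
≠ I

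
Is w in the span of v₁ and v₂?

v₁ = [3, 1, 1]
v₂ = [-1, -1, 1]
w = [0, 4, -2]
No

Form the augmented matrix and row-reduce:
[v₁|v₂|w] = 
  [  3,  -1,   0]
  [  1,  -1,   4]
  [  1,   1,  -2]
R2 → R2 - (1/3)·R1
R3 → R3 - (1/3)·R1
R3 → R3 + (2)·R2
REF = 
  [   3,   -1,    0]
  [   0, -2/3,    4]
  [   0,    0,    6]

Row 3 reads [0 0 | 6], i.e. 0 = 6, so the system is inconsistent and w ∉ span{v₁, v₂}.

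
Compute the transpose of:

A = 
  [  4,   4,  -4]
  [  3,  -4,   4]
Aᵀ = 
  [  4,   3]
  [  4,  -4]
  [ -4,   4]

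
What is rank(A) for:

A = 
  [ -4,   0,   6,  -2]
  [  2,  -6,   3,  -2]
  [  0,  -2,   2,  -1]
Row reduce:
R2 → R2 + (1/2)·R1
R3 → R3 - (1/3)·R2
REF = 
  [ -4,   0,   6,  -2]
  [  0,  -6,   6,  -3]
  [  0,   0,   0,   0]
Pivot columns: 1, 2 → 2 pivots.

rank(A) = 2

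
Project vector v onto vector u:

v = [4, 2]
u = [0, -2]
proj_u(v) = [0, 2]

v·u = (4)(0) + (2)(-2) = -4
u·u = (0)² + (-2)² = 4
proj_u(v) = (v·u / u·u) × u = (-4/4) × u = (-1) × u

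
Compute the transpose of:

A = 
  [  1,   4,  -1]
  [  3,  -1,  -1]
Aᵀ = 
  [  1,   3]
  [  4,  -1]
  [ -1,  -1]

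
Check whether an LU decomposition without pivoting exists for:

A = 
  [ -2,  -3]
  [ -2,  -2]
Yes.
A[1,1] = -2 ≠ 0, so Gaussian elimination proceeds without a row swap: multiplier ℓ₂₁ = (-2)/(-2) = 1, and U[2,2] = -2 - (1)(-3) = 1.
L = 
  [  1,   0]
  [  1,   1]
U = 
  [ -2,  -3]
  [  0,   1]
Check row 2 of LU: [(1)(-2), (1)(-3) + 1] = [-2, -2] = row 2 of A ✓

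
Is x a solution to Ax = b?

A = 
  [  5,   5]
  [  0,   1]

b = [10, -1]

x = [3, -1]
Yes

Ax = [10, -1] = b ✓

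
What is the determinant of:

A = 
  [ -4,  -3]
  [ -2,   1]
For a 2×2 matrix, det = ad - bc = (-4)(1) - (-3)(-2) = -10

det(A) = -10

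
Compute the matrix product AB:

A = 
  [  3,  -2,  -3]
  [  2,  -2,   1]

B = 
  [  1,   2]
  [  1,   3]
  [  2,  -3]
A is 2×3 and B is 3×2, so AB is 2×2. Each entry is (row of A)·(column of B):
AB[1,1] = (3)(1) + (-2)(1) + (-3)(2) = -5
AB[1,2] = (3)(2) + (-2)(3) + (-3)(-3) = 9
AB[2,1] = (2)(1) + (-2)(1) + (1)(2) = 2
AB[2,2] = (2)(2) + (-2)(3) + (1)(-3) = -5

AB = 
  [ -5,   9]
  [  2,  -5]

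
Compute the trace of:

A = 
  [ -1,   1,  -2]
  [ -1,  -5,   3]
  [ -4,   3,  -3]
-9

tr(A) = -1 + -5 + -3 = -9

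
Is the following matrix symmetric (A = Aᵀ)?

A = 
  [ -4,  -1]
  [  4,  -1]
No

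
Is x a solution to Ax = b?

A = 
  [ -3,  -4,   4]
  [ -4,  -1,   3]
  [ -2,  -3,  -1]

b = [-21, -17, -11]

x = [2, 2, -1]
No

Ax = [-18, -13, -9] ≠ b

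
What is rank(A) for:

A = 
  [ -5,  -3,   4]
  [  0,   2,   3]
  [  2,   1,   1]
rank(A) = 3

Row reduce:
R3 → R3 + (2/5)·R1
R3 → R3 + (1/10)·R2
REF = 
  [   -5,    -3,     4]
  [    0,     2,     3]
  [    0,     0, 29/10]
Pivot columns: 1, 2, 3 → 3 pivots.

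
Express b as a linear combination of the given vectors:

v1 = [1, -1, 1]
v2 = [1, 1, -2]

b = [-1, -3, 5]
c1 = 1, c2 = -2

b = 1·v1 + -2·v2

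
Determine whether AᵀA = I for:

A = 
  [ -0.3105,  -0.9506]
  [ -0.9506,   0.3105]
Yes

AᵀA = 
  [  1.0001,   0]
  [  0,   1.0001]
≈ I (equal to I up to the 4-dp rounding of the entries)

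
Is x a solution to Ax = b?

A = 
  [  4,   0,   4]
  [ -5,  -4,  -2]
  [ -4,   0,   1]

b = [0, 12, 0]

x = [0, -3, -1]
No

Ax = [-4, 14, -1] ≠ b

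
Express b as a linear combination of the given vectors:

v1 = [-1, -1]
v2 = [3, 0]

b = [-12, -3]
c1 = 3, c2 = -3

b = 3·v1 + -3·v2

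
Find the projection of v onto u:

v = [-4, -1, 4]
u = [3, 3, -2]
v·u = (-4)(3) + (-1)(3) + (4)(-2) = -23
u·u = (3)² + (3)² + (-2)² = 22
proj_u(v) = (v·u / u·u) × u = (-23/22) × u

proj_u(v) = [-69/22, -69/22, 23/11]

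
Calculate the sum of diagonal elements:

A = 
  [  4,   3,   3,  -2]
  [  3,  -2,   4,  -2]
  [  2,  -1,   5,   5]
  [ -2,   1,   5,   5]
12

tr(A) = 4 + -2 + 5 + 5 = 12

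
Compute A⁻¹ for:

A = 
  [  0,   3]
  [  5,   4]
det(A) = (0)(4) - (3)(5) = -15
For a 2×2 matrix, A⁻¹ = (1/det(A)) · [[d, -b], [-c, a]]
    = (-1/15) · [[4, -3], [-5, 0]]

A⁻¹ = 
  [-4/15,   1/5]
  [  1/3,     0]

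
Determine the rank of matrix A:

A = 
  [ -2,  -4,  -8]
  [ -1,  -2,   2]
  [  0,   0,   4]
Row reduce:
R2 → R2 - (1/2)·R1
R3 → R3 - (2/3)·R2
REF = 
  [ -2,  -4,  -8]
  [  0,   0,   6]
  [  0,   0,   0]
Pivot columns: 1, 3 → 2 pivots.

rank(A) = 2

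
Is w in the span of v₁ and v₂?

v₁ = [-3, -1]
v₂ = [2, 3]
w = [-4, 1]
Yes

Form the augmented matrix and row-reduce:
[v₁|v₂|w] = 
  [ -3,   2,  -4]
  [ -1,   3,   1]
R2 → R2 - (1/3)·R1
REF = 
  [ -3,   2,  -4]
  [  0, 7/3, 7/3]

No row of the form [0 0 | nonzero], so the system is consistent. Back-substitution gives c₁ = 2, c₂ = 1: w = (2)·v₁ + (1)·v₂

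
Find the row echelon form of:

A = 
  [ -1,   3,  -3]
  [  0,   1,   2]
Row operations:
No row operations needed (already in echelon form).

Resulting echelon form:
REF = 
  [ -1,   3,  -3]
  [  0,   1,   2]

Rank = 2 (number of non-zero pivot rows).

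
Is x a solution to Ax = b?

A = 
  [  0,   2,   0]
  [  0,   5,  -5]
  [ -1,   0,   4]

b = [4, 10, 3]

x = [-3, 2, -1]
No

Ax = [4, 15, -1] ≠ b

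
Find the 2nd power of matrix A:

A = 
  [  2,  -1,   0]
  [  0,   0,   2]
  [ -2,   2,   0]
A² = A·A:
A²[1,1] = (2)(2) + (-1)(0) + (0)(-2) = 4
A²[1,2] = (2)(-1) + (-1)(0) + (0)(2) = -2
A²[1,3] = (2)(0) + (-1)(2) + (0)(0) = -2
A²[2,1] = (0)(2) + (0)(0) + (2)(-2) = -4
A²[2,2] = (0)(-1) + (0)(0) + (2)(2) = 4
A²[2,3] = (0)(0) + (0)(2) + (2)(0) = 0
A²[3,1] = (-2)(2) + (2)(0) + (0)(-2) = -4
A²[3,2] = (-2)(-1) + (2)(0) + (0)(2) = 2
A²[3,3] = (-2)(0) + (2)(2) + (0)(0) = 4
A² = 
  [  4,  -2,  -2]
  [ -4,   4,   0]
  [ -4,   2,   4]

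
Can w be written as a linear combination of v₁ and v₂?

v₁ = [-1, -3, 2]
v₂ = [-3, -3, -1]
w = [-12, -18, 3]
Yes

Form the augmented matrix and row-reduce:
[v₁|v₂|w] = 
  [ -1,  -3, -12]
  [ -3,  -3, -18]
  [  2,  -1,   3]
R2 → R2 - (3)·R1
R3 → R3 + (2)·R1
R3 → R3 + (7/6)·R2
REF = 
  [ -1,  -3, -12]
  [  0,   6,  18]
  [  0,   0,   0]

No row of the form [0 0 | nonzero], so the system is consistent. Back-substitution gives c₁ = 3, c₂ = 3: w = (3)·v₁ + (3)·v₂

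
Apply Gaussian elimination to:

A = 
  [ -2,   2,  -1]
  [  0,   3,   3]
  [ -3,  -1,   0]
Row operations:
R3 → R3 - (3/2)·R1
R3 → R3 + (4/3)·R2

Resulting echelon form:
REF = 
  [  -2,    2,   -1]
  [   0,    3,    3]
  [   0,    0, 11/2]

Rank = 3 (number of non-zero pivot rows).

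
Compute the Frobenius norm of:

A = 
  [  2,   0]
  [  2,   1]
||A||_F = 3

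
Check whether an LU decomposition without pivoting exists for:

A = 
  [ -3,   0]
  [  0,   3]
Yes.
A[1,1] = -3 ≠ 0, so Gaussian elimination proceeds without a row swap: multiplier ℓ₂₁ = (0)/(-3) = 0, and U[2,2] = 3 - (0)(0) = 3.
L = 
  [  1,   0]
  [  0,   1]
U = 
  [ -3,   0]
  [  0,   3]
Check row 2 of LU: [(0)(-3), (0)(0) + 3] = [0, 3] = row 2 of A ✓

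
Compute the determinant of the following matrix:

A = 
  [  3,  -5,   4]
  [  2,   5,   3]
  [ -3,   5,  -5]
Cofactor expansion along row 1:
det(A) = (3)·((5)(-5) - (3)(5)) - (-5)·((2)(-5) - (3)(-3)) + (4)·((2)(5) - (5)(-3))
  = (3)(-40) - (-5)(-1) + (4)(25)
  = -25

det(A) = -25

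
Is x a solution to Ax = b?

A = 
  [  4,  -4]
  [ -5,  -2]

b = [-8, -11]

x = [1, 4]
No

Ax = [-12, -13] ≠ b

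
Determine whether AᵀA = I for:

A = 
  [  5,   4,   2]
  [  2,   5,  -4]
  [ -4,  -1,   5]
No

AᵀA = 
  [ 45,  34, -18]
  [ 34,  42, -17]
  [-18, -17,  45]
≠ I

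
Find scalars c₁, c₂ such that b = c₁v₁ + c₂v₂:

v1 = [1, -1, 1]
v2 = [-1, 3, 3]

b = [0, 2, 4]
c1 = 1, c2 = 1

b = 1·v1 + 1·v2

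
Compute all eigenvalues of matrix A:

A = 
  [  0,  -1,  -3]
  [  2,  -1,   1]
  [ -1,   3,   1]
λ = -3, (3 + i√7)/2, (3 - i√7)/2  (≈ -3, 1.5 + 1.323i, 1.5 - 1.323i)

Characteristic polynomial: det(λI - A) = λ³ - 5λ + 12
Testing integer divisors of the constant term: p(-3) = 0, so (λ + 3) is a factor:
p(λ) = (λ + 3)(λ² - 3λ + 4)
λ² - 3λ + 4 = 0  ⇒  λ = (3 ± √((-3)² - 4·(4)))/2 = (3 ± √(-7))/2
  = (3 + i√7)/2,  (3 - i√7)/2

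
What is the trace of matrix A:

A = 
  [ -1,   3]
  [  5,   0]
-1

tr(A) = -1 + 0 = -1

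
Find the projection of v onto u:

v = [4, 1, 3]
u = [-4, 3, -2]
v·u = (4)(-4) + (1)(3) + (3)(-2) = -19
u·u = (-4)² + (3)² + (-2)² = 29
proj_u(v) = (v·u / u·u) × u = (-19/29) × u

proj_u(v) = [76/29, -57/29, 38/29]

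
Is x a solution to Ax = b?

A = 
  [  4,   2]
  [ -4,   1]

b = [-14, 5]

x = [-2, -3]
Yes

Ax = [-14, 5] = b ✓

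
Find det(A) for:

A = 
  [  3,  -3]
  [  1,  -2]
For a 2×2 matrix, det = ad - bc = (3)(-2) - (-3)(1) = -3

det(A) = -3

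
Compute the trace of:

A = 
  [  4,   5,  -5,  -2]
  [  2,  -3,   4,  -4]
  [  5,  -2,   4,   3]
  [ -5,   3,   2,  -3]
2

tr(A) = 4 + -3 + 4 + -3 = 2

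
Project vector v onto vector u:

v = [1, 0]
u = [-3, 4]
v·u = (1)(-3) + (0)(4) = -3
u·u = (-3)² + (4)² = 25
proj_u(v) = (v·u / u·u) × u = (-3/25) × u

proj_u(v) = [9/25, -12/25]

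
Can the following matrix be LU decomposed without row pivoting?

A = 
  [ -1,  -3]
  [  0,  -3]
Yes.
A[1,1] = -1 ≠ 0, so Gaussian elimination proceeds without a row swap: multiplier ℓ₂₁ = (0)/(-1) = 0, and U[2,2] = -3 - (0)(-3) = -3.
L = 
  [  1,   0]
  [  0,   1]
U = 
  [ -1,  -3]
  [  0,  -3]
Check row 2 of LU: [(0)(-1), (0)(-3) + (-3)] = [0, -3] = row 2 of A ✓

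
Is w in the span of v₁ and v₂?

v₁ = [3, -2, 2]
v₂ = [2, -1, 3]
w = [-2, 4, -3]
No

Form the augmented matrix and row-reduce:
[v₁|v₂|w] = 
  [  3,   2,  -2]
  [ -2,  -1,   4]
  [  2,   3,  -3]
R2 → R2 + (2/3)·R1
R3 → R3 - (2/3)·R1
R3 → R3 - (5)·R2
REF = 
  [  3,   2,  -2]
  [  0, 1/3, 8/3]
  [  0,   0, -15]

Row 3 reads [0 0 | -15], i.e. 0 = -15, so the system is inconsistent and w ∉ span{v₁, v₂}.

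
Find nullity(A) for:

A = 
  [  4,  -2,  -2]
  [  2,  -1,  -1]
nullity(A) = 2

Row reduce:
R2 → R2 - (1/2)·R1
REF = 
  [  4,  -2,  -2]
  [  0,   0,   0]
Pivot columns: 1 → 1 pivot.
rank(A) = 1, so nullity(A) = 3 - 1 = 2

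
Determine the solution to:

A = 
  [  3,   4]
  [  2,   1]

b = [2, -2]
Row reduce the augmented matrix [A|b]:
R2 → R2 - (2/3)·R1
REF = 
  [    3,     4,     2]
  [    0,  -5/3, -10/3]

Back-substitution:
x₂ = (-10/3) / (-5/3) = 2
x₁ = (2 - (4)(2)) / 3 = -2

x = [-2, 2]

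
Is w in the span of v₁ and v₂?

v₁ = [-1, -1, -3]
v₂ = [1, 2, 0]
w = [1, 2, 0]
Yes

Form the augmented matrix and row-reduce:
[v₁|v₂|w] = 
  [ -1,   1,   1]
  [ -1,   2,   2]
  [ -3,   0,   0]
R2 → R2 - (1)·R1
R3 → R3 - (3)·R1
R3 → R3 + (3)·R2
REF = 
  [ -1,   1,   1]
  [  0,   1,   1]
  [  0,   0,   0]

No row of the form [0 0 | nonzero], so the system is consistent. Back-substitution gives c₁ = 0, c₂ = 1: w = (0)·v₁ + (1)·v₂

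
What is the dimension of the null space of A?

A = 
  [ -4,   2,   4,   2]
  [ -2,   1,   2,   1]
nullity(A) = 3

Row reduce:
R2 → R2 - (1/2)·R1
REF = 
  [ -4,   2,   4,   2]
  [  0,   0,   0,   0]
Pivot columns: 1 → 1 pivot.
rank(A) = 1, so nullity(A) = 4 - 1 = 3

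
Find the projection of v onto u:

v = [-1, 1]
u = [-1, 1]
proj_u(v) = [-1, 1]

v·u = (-1)(-1) + (1)(1) = 2
u·u = (-1)² + (1)² = 2
proj_u(v) = (v·u / u·u) × u = (2/2) × u = (1) × u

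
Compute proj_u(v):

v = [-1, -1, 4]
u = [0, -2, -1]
proj_u(v) = [0, 4/5, 2/5]

v·u = (-1)(0) + (-1)(-2) + (4)(-1) = -2
u·u = (0)² + (-2)² + (-1)² = 5
proj_u(v) = (v·u / u·u) × u = (-2/5) × u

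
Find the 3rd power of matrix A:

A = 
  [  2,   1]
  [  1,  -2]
A² = A·A:
A²[1,1] = (2)(2) + (1)(1) = 5
A²[1,2] = (2)(1) + (1)(-2) = 0
A²[2,1] = (1)(2) + (-2)(1) = 0
A²[2,2] = (1)(1) + (-2)(-2) = 5
A² = 
  [  5,   0]
  [  0,   5]

A^3 = A^2·A:
A^3[1,1] = (5)(2) + (0)(1) = 10
A^3[1,2] = (5)(1) + (0)(-2) = 5
A^3[2,1] = (0)(2) + (5)(1) = 5
A^3[2,2] = (0)(1) + (5)(-2) = -10
A^3 = 
  [ 10,   5]
  [  5, -10]

Therefore
A^3 = 
  [ 10,   5]
  [  5, -10]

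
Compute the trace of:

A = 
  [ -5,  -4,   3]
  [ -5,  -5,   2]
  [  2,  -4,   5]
-5

tr(A) = -5 + -5 + 5 = -5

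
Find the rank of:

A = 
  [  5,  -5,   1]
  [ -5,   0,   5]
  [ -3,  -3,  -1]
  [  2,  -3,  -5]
Row reduce:
R2 → R2 + (1)·R1
R3 → R3 + (3/5)·R1
R4 → R4 - (2/5)·R1
R3 → R3 - (6/5)·R2
R4 → R4 - (1/5)·R2
R4 → R4 - (33/38)·R3
REF = 
  [    5,    -5,     1]
  [    0,    -5,     6]
  [    0,     0, -38/5]
  [    0,     0,     0]
Pivot columns: 1, 2, 3 → 3 pivots.

rank(A) = 3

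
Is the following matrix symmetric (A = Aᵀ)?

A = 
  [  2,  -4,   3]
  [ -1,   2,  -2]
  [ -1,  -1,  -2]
No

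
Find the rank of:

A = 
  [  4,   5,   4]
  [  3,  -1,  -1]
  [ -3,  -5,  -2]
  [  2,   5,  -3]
rank(A) = 3

Row reduce:
R2 → R2 - (3/4)·R1
R3 → R3 + (3/4)·R1
R4 → R4 - (1/2)·R1
R3 → R3 - (5/19)·R2
R4 → R4 + (10/19)·R2
R4 → R4 + (45/13)·R3
REF = 
  [    4,     5,     4]
  [    0, -19/4,    -4]
  [    0,     0, 39/19]
  [    0,     0,     0]
Pivot columns: 1, 2, 3 → 3 pivots.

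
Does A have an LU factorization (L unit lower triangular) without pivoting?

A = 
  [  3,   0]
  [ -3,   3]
Yes.
A[1,1] = 3 ≠ 0, so Gaussian elimination proceeds without a row swap: multiplier ℓ₂₁ = (-3)/(3) = -1, and U[2,2] = 3 - (-1)(0) = 3.
L = 
  [  1,   0]
  [ -1,   1]
U = 
  [  3,   0]
  [  0,   3]
Check row 2 of LU: [(-1)(3), (-1)(0) + 3] = [-3, 3] = row 2 of A ✓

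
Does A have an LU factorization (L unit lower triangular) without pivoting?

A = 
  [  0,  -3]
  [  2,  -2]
No.
A[1,1] = 0 but A[2,1] = 2 ≠ 0. Any LU with L unit lower triangular has (LU)[1,1] = U[1,1] and (LU)[2,1] = L[2,1]·U[1,1]; matching A forces U[1,1] = 0, which then forces (LU)[2,1] = 0 ≠ 2. A row swap (pivoting) is required.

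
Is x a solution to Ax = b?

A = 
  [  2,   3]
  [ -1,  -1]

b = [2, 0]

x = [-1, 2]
No

Ax = [4, -1] ≠ b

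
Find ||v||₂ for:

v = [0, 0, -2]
2

||v||₂ = √((0)² + (0)² + (-2)²) = √4 = 2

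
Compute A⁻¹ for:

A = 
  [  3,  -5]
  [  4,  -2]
det(A) = (3)(-2) - (-5)(4) = 14
For a 2×2 matrix, A⁻¹ = (1/det(A)) · [[d, -b], [-c, a]]
    = (1/14) · [[-2, 5], [-4, 3]]

A⁻¹ = 
  [-1/7, 5/14]
  [-2/7, 3/14]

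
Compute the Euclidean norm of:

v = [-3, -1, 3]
4.359

||v||₂ = √((-3)² + (-1)² + (3)²) = √19 = 4.359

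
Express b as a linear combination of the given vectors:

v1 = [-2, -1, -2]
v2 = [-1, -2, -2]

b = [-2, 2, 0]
c1 = 2, c2 = -2

b = 2·v1 + -2·v2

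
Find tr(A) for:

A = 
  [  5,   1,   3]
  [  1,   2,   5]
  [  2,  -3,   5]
12

tr(A) = 5 + 2 + 5 = 12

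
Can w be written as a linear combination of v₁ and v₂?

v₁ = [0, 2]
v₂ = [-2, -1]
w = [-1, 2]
Yes

Form the augmented matrix and row-reduce:
[v₁|v₂|w] = 
  [  0,  -2,  -1]
  [  2,  -1,   2]
Swap R1 ↔ R2
REF = 
  [  2,  -1,   2]
  [  0,  -2,  -1]

No row of the form [0 0 | nonzero], so the system is consistent. Back-substitution gives c₁ = 5/4, c₂ = 1/2: w = (5/4)·v₁ + (1/2)·v₂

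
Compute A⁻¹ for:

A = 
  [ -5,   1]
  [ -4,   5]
det(A) = (-5)(5) - (1)(-4) = -21
For a 2×2 matrix, A⁻¹ = (1/det(A)) · [[d, -b], [-c, a]]
    = (-1/21) · [[5, -1], [4, -5]]

A⁻¹ = 
  [-5/21,  1/21]
  [-4/21,  5/21]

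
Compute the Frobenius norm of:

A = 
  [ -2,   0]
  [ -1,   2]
||A||_F = 3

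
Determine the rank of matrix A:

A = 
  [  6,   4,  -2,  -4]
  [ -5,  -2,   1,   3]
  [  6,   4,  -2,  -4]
Row reduce:
R2 → R2 + (5/6)·R1
R3 → R3 - (1)·R1
REF = 
  [   6,    4,   -2,   -4]
  [   0,  4/3, -2/3, -1/3]
  [   0,    0,    0,    0]
Pivot columns: 1, 2 → 2 pivots.

rank(A) = 2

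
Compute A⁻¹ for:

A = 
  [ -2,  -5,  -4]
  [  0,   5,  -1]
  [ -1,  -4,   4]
det(A) = (-2)·((5)(4) - (-1)(-4)) - (-5)·((0)(4) - (-1)(-1)) + (-4)·((0)(-4) - (5)(-1))
  = (-2)(16) - (-5)(-1) + (-4)(5)
  = -57
det(A) = -57 ≠ 0, so A is invertible.

Cofactors Cᵢⱼ = (-1)ⁱ⁺ʲ·Mᵢⱼ:
C = 
  [ 16,   1,   5]
  [ 36, -12,  -3]
  [ 25,  -2, -10]

adj(A) = Cᵀ:
adj(A) = 
  [ 16,  36,  25]
  [  1, -12,  -2]
  [  5,  -3, -10]

A⁻¹ = (-1/57) · adj(A):
A⁻¹ = 
  [-16/57, -12/19, -25/57]
  [ -1/57,   4/19,   2/57]
  [ -5/57,   1/19,  10/57]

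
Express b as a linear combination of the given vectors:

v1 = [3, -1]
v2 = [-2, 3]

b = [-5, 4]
c1 = -1, c2 = 1

b = -1·v1 + 1·v2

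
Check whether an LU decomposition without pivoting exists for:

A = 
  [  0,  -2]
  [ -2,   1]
No.
A[1,1] = 0 but A[2,1] = -2 ≠ 0. Any LU with L unit lower triangular has (LU)[1,1] = U[1,1] and (LU)[2,1] = L[2,1]·U[1,1]; matching A forces U[1,1] = 0, which then forces (LU)[2,1] = 0 ≠ -2. A row swap (pivoting) is required.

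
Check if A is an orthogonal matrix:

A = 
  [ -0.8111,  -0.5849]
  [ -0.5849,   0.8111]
Yes

AᵀA = 
  [  1,   0]
  [  0,   1]
≈ I (equal to I up to the 4-dp rounding of the entries)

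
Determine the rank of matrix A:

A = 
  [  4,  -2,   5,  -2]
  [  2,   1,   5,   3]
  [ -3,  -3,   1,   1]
Row reduce:
R2 → R2 - (1/2)·R1
R3 → R3 + (3/4)·R1
R3 → R3 + (9/4)·R2
REF = 
  [   4,   -2,    5,   -2]
  [   0,    2,  5/2,    4]
  [   0,    0, 83/8, 17/2]
Pivot columns: 1, 2, 3 → 3 pivots.

rank(A) = 3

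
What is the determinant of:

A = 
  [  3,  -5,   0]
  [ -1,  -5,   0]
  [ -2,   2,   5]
-100

Cofactor expansion along row 1:
det(A) = (3)·((-5)(5) - (0)(2)) - (-5)·((-1)(5) - (0)(-2)) + (0)·((-1)(2) - (-5)(-2))
  = (3)(-25) - (-5)(-5) + (0)(-12)
  = -100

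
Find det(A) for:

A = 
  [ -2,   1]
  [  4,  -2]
For a 2×2 matrix, det = ad - bc = (-2)(-2) - (1)(4) = 0

det(A) = 0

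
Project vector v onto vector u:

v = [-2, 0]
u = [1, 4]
v·u = (-2)(1) + (0)(4) = -2
u·u = (1)² + (4)² = 17
proj_u(v) = (v·u / u·u) × u = (-2/17) × u

proj_u(v) = [-2/17, -8/17]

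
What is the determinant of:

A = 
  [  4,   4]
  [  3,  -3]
-24

For a 2×2 matrix, det = ad - bc = (4)(-3) - (4)(3) = -24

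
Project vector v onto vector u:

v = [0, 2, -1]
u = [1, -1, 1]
proj_u(v) = [-1, 1, -1]

v·u = (0)(1) + (2)(-1) + (-1)(1) = -3
u·u = (1)² + (-1)² + (1)² = 3
proj_u(v) = (v·u / u·u) × u = (-3/3) × u = (-1) × u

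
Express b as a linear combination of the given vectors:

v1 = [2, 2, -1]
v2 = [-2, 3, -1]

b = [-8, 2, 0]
c1 = -2, c2 = 2

b = -2·v1 + 2·v2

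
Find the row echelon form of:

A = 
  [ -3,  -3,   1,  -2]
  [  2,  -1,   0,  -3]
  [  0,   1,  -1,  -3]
Row operations:
R2 → R2 + (2/3)·R1
R3 → R3 + (1/3)·R2

Resulting echelon form:
REF = 
  [   -3,    -3,     1,    -2]
  [    0,    -3,   2/3, -13/3]
  [    0,     0,  -7/9, -40/9]

Rank = 3 (number of non-zero pivot rows).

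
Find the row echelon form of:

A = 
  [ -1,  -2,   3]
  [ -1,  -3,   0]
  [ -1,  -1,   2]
Row operations:
R2 → R2 - (1)·R1
R3 → R3 - (1)·R1
R3 → R3 + (1)·R2

Resulting echelon form:
REF = 
  [ -1,  -2,   3]
  [  0,  -1,  -3]
  [  0,   0,  -4]

Rank = 3 (number of non-zero pivot rows).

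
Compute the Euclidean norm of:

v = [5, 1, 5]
7.141

||v||₂ = √((5)² + (1)² + (5)²) = √51 = 7.141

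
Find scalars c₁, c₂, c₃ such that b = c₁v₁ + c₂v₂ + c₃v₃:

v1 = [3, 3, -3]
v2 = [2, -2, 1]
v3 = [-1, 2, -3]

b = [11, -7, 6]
c1 = 1, c2 = 3, c3 = -2

b = 1·v1 + 3·v2 + -2·v3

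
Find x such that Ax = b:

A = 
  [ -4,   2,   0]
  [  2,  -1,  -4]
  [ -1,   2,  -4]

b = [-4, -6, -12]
Row reduce the augmented matrix [A|b]:
R2 → R2 + (1/2)·R1
R3 → R3 - (1/4)·R1
Swap R2 ↔ R3
REF = 
  [ -4,   2,   0,  -4]
  [  0, 3/2,  -4, -11]
  [  0,   0,  -4,  -8]

Back-substitution:
x₃ = (-8) / (-4) = 2
x₂ = (-11 - (-4)(2)) / (3/2) = -2
x₁ = (-4 - (2)(-2) - (0)(2)) / (-4) = 0

x = [0, -2, 2]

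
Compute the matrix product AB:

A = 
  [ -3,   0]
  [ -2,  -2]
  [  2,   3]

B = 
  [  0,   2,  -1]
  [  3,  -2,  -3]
AB = 
  [  0,  -6,   3]
  [ -6,   0,   8]
  [  9,  -2, -11]

A is 3×2 and B is 2×3, so AB is 3×3. Each entry is (row of A)·(column of B):
AB[1,1] = (-3)(0) + (0)(3) = 0
AB[1,2] = (-3)(2) + (0)(-2) = -6
AB[1,3] = (-3)(-1) + (0)(-3) = 3
AB[2,1] = (-2)(0) + (-2)(3) = -6
AB[2,2] = (-2)(2) + (-2)(-2) = 0
AB[2,3] = (-2)(-1) + (-2)(-3) = 8
AB[3,1] = (2)(0) + (3)(3) = 9
AB[3,2] = (2)(2) + (3)(-2) = -2
AB[3,3] = (2)(-1) + (3)(-3) = -11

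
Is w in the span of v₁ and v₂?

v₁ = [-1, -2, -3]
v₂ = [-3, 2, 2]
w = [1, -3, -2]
No

Form the augmented matrix and row-reduce:
[v₁|v₂|w] = 
  [ -1,  -3,   1]
  [ -2,   2,  -3]
  [ -3,   2,  -2]
R2 → R2 - (2)·R1
R3 → R3 - (3)·R1
R3 → R3 - (11/8)·R2
REF = 
  [  -1,   -3,    1]
  [   0,    8,   -5]
  [   0,    0, 15/8]

Row 3 reads [0 0 | 15/8], i.e. 0 = 15/8, so the system is inconsistent and w ∉ span{v₁, v₂}.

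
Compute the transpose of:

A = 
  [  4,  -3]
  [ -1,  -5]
Aᵀ = 
  [  4,  -1]
  [ -3,  -5]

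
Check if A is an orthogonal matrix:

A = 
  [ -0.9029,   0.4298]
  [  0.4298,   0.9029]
Yes

AᵀA = 
  [  1,   0]
  [  0,   1]
≈ I (equal to I up to the 4-dp rounding of the entries)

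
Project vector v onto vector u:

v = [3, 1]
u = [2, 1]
v·u = (3)(2) + (1)(1) = 7
u·u = (2)² + (1)² = 5
proj_u(v) = (v·u / u·u) × u = (7/5) × u

proj_u(v) = [14/5, 7/5]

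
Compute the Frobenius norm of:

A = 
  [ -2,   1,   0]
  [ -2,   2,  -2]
||A||_F = 4.123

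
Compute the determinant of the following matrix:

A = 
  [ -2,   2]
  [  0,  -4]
8

For a 2×2 matrix, det = ad - bc = (-2)(-4) - (2)(0) = 8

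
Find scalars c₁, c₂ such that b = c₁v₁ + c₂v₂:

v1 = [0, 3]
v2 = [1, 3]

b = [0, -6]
c1 = -2, c2 = 0

b = -2·v1 + 0·v2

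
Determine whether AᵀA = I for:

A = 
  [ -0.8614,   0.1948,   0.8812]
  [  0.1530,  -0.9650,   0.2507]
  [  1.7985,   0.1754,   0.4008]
No

AᵀA = 
  [  4,   0,   0.0001]
  [  0,   0.9999,   0]
  [  0.0001,   0,   1]
≠ I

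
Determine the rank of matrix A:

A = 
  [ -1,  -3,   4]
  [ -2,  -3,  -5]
Row reduce:
R2 → R2 - (2)·R1
REF = 
  [ -1,  -3,   4]
  [  0,   3, -13]
Pivot columns: 1, 2 → 2 pivots.

rank(A) = 2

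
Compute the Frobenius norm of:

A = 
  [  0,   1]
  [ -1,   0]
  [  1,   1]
||A||_F = 2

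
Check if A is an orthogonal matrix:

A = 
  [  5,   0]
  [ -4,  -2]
No

AᵀA = 
  [ 41,   8]
  [  8,   4]
≠ I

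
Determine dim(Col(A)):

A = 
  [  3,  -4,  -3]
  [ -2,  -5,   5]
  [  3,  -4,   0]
dim(Col(A)) = 3

Row reduce:
R2 → R2 + (2/3)·R1
R3 → R3 - (1)·R1
REF = 
  [    3,    -4,    -3]
  [    0, -23/3,     3]
  [    0,     0,     3]
Pivot columns: 1, 2, 3 → 3 pivots.
dim(Col(A)) = number of pivot columns = 3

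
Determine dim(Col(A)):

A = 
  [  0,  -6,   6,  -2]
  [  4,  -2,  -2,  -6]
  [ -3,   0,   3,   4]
Row reduce:
Swap R1 ↔ R2
R3 → R3 + (3/4)·R1
R3 → R3 - (1/4)·R2
REF = 
  [  4,  -2,  -2,  -6]
  [  0,  -6,   6,  -2]
  [  0,   0,   0,   0]
Pivot columns: 1, 2 → 2 pivots.
dim(Col(A)) = number of pivot columns = 2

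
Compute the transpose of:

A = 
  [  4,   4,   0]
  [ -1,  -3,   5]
Aᵀ = 
  [  4,  -1]
  [  4,  -3]
  [  0,   5]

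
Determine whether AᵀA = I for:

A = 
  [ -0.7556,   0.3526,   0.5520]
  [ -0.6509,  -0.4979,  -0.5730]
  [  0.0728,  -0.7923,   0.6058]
Yes

AᵀA = 
  [  0.9999,   0,   0]
  [  0,   1,   0]
  [  0,   0,   1]
≈ I (equal to I up to the 4-dp rounding of the entries)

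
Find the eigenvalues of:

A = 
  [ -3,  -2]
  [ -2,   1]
λ = -1 + 2√2, -1 - 2√2  (≈ 1.828, -3.828)

tr(A) = -2, det(A) = -7
Characteristic polynomial: λ² - tr(A)λ + det(A) = λ² + 2λ - 7
λ² + 2λ - 7 = 0  ⇒  λ = (-2 ± √((2)² - 4·(-7)))/2 = (-2 ± √(32))/2
  = -1 + 2√2,  -1 - 2√2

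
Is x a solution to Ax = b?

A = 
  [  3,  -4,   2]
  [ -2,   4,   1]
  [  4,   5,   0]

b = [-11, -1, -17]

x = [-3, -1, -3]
Yes

Ax = [-11, -1, -17] = b ✓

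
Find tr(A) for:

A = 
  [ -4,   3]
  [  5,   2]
-2

tr(A) = -4 + 2 = -2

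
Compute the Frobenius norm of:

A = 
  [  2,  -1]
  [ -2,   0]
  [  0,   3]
||A||_F = 4.243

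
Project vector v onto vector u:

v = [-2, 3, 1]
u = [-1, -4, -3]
v·u = (-2)(-1) + (3)(-4) + (1)(-3) = -13
u·u = (-1)² + (-4)² + (-3)² = 26
proj_u(v) = (v·u / u·u) × u = (-13/26) × u = (-1/2) × u

proj_u(v) = [1/2, 2, 3/2]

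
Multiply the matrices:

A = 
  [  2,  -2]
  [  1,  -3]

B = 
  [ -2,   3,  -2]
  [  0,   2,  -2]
AB = 
  [ -4,   2,   0]
  [ -2,  -3,   4]

A is 2×2 and B is 2×3, so AB is 2×3. Each entry is (row of A)·(column of B):
AB[1,1] = (2)(-2) + (-2)(0) = -4
AB[1,2] = (2)(3) + (-2)(2) = 2
AB[1,3] = (2)(-2) + (-2)(-2) = 0
AB[2,1] = (1)(-2) + (-3)(0) = -2
AB[2,2] = (1)(3) + (-3)(2) = -3
AB[2,3] = (1)(-2) + (-3)(-2) = 4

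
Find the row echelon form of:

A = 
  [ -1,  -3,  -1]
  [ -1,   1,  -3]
Row operations:
R2 → R2 - (1)·R1

Resulting echelon form:
REF = 
  [ -1,  -3,  -1]
  [  0,   4,  -2]

Rank = 2 (number of non-zero pivot rows).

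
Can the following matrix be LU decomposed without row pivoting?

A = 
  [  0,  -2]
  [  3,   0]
No.
A[1,1] = 0 but A[2,1] = 3 ≠ 0. Any LU with L unit lower triangular has (LU)[1,1] = U[1,1] and (LU)[2,1] = L[2,1]·U[1,1]; matching A forces U[1,1] = 0, which then forces (LU)[2,1] = 0 ≠ 3. A row swap (pivoting) is required.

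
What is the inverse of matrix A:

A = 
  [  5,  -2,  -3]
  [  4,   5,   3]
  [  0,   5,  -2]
det(A) = (5)·((5)(-2) - (3)(5)) - (-2)·((4)(-2) - (3)(0)) + (-3)·((4)(5) - (5)(0))
  = (5)(-25) - (-2)(-8) + (-3)(20)
  = -201
det(A) = -201 ≠ 0, so A is invertible.

Cofactors Cᵢⱼ = (-1)ⁱ⁺ʲ·Mᵢⱼ:
C = 
  [-25,   8,  20]
  [-19, -10, -25]
  [  9, -27,  33]

adj(A) = Cᵀ:
adj(A) = 
  [-25, -19,   9]
  [  8, -10, -27]
  [ 20, -25,  33]

A⁻¹ = (-1/201) · adj(A):
A⁻¹ = 
  [ 25/201,  19/201,   -3/67]
  [ -8/201,  10/201,    9/67]
  [-20/201,  25/201,  -11/67]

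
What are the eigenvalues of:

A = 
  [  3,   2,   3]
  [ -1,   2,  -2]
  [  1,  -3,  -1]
Characteristic polynomial: det(λI - A) = λ³ - 4λ² - 6λ + 27
Testing integer divisors of the constant term: p(3) = 0, so (λ - 3) is a factor:
p(λ) = (λ - 3)(λ² - λ - 9)
λ² - λ - 9 = 0  ⇒  λ = (1 ± √((-1)² - 4·(-9)))/2 = (1 ± √(37))/2
  = (1 + √37)/2,  (1 - √37)/2

λ = 3, (1 + √37)/2, (1 - √37)/2  (≈ 3, 3.541, -2.541)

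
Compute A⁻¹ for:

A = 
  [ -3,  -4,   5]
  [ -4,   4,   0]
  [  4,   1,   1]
det(A) = (-3)·((4)(1) - (0)(1)) - (-4)·((-4)(1) - (0)(4)) + (5)·((-4)(1) - (4)(4))
  = (-3)(4) - (-4)(-4) + (5)(-20)
  = -128
det(A) = -128 ≠ 0, so A is invertible.

Cofactors Cᵢⱼ = (-1)ⁱ⁺ʲ·Mᵢⱼ:
C = 
  [  4,   4, -20]
  [  9, -23, -13]
  [-20, -20, -28]

adj(A) = Cᵀ:
adj(A) = 
  [  4,   9, -20]
  [  4, -23, -20]
  [-20, -13, -28]

A⁻¹ = (-1/128) · adj(A):
A⁻¹ = 
  [ -1/32, -9/128,   5/32]
  [ -1/32, 23/128,   5/32]
  [  5/32, 13/128,   7/32]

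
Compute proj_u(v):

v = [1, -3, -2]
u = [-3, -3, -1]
proj_u(v) = [-24/19, -24/19, -8/19]

v·u = (1)(-3) + (-3)(-3) + (-2)(-1) = 8
u·u = (-3)² + (-3)² + (-1)² = 19
proj_u(v) = (v·u / u·u) × u = (8/19) × u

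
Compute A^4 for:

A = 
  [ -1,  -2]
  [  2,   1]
A² = A·A:
A²[1,1] = (-1)(-1) + (-2)(2) = -3
A²[1,2] = (-1)(-2) + (-2)(1) = 0
A²[2,1] = (2)(-1) + (1)(2) = 0
A²[2,2] = (2)(-2) + (1)(1) = -3
A² = 
  [ -3,   0]
  [  0,  -3]

A^3 = A^2·A:
A^3[1,1] = (-3)(-1) + (0)(2) = 3
A^3[1,2] = (-3)(-2) + (0)(1) = 6
A^3[2,1] = (0)(-1) + (-3)(2) = -6
A^3[2,2] = (0)(-2) + (-3)(1) = -3
A^3 = 
  [  3,   6]
  [ -6,  -3]

A^4 = A^3·A:
A^4[1,1] = (3)(-1) + (6)(2) = 9
A^4[1,2] = (3)(-2) + (6)(1) = 0
A^4[2,1] = (-6)(-1) + (-3)(2) = 0
A^4[2,2] = (-6)(-2) + (-3)(1) = 9
A^4 = 
  [  9,   0]
  [  0,   9]

Therefore
A^4 = 
  [  9,   0]
  [  0,   9]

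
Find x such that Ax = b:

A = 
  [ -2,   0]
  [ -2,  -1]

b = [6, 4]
Row reduce the augmented matrix [A|b]:
R2 → R2 - (1)·R1
REF = 
  [ -2,   0,   6]
  [  0,  -1,  -2]

Back-substitution:
x₂ = (-2) / (-1) = 2
x₁ = (6 - (0)(2)) / (-2) = -3

x = [-3, 2]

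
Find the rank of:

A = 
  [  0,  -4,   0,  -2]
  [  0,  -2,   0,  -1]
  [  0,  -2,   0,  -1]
Row reduce:
R2 → R2 - (1/2)·R1
R3 → R3 - (1/2)·R1
REF = 
  [  0,  -4,   0,  -2]
  [  0,   0,   0,   0]
  [  0,   0,   0,   0]
Pivot columns: 2 → 1 pivot.

rank(A) = 1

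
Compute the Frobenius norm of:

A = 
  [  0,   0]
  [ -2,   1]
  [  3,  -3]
||A||_F = 4.796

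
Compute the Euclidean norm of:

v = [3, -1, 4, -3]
5.916

||v||₂ = √((3)² + (-1)² + (4)² + (-3)²) = √35 = 5.916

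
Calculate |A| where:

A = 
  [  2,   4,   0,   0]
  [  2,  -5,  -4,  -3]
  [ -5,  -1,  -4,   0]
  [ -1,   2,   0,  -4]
Cofactor expansion along row 1: det(A) = a₁₁M₁₁ - a₁₂M₁₂ + a₁₃M₁₃ - a₁₄M₁₄

M₁₁ = det[[-5, -4, -3]; [-1, -4, 0]; [2, 0, -4]]
  = (-5)·((-4)(-4) - (0)(0)) - (-4)·((-1)(-4) - (0)(2)) + (-3)·((-1)(0) - (-4)(2))
  = (-5)(16) - (-4)(4) + (-3)(8)
  = -88
M₁₂ = det[[2, -4, -3]; [-5, -4, 0]; [-1, 0, -4]]
  = (2)·((-4)(-4) - (0)(0)) - (-4)·((-5)(-4) - (0)(-1)) + (-3)·((-5)(0) - (-4)(-1))
  = (2)(16) - (-4)(20) + (-3)(-4)
  = 124
M₁₃ = det[[2, -5, -3]; [-5, -1, 0]; [-1, 2, -4]]
  = (2)·((-1)(-4) - (0)(2)) - (-5)·((-5)(-4) - (0)(-1)) + (-3)·((-5)(2) - (-1)(-1))
  = (2)(4) - (-5)(20) + (-3)(-11)
  = 141
M₁₄ = det[[2, -5, -4]; [-5, -1, -4]; [-1, 2, 0]]
  = (2)·((-1)(0) - (-4)(2)) - (-5)·((-5)(0) - (-4)(-1)) + (-4)·((-5)(2) - (-1)(-1))
  = (2)(8) - (-5)(-4) + (-4)(-11)
  = 40

det(A) = (2)(-88) - (4)(124) + (0)(141) - (0)(40) = -672

det(A) = -672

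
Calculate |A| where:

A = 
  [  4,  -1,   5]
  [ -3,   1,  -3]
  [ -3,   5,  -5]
Cofactor expansion along row 1:
det(A) = (4)·((1)(-5) - (-3)(5)) - (-1)·((-3)(-5) - (-3)(-3)) + (5)·((-3)(5) - (1)(-3))
  = (4)(10) - (-1)(6) + (5)(-12)
  = -14

det(A) = -14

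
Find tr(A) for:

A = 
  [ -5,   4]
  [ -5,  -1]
-6

tr(A) = -5 + -1 = -6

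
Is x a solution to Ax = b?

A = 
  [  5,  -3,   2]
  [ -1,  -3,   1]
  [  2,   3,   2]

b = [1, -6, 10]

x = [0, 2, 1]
No

Ax = [-4, -5, 8] ≠ b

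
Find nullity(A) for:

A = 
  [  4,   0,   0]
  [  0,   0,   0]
nullity(A) = 2

Row reduce:
(no row operations needed)
REF = 
  [  4,   0,   0]
  [  0,   0,   0]
Pivot columns: 1 → 1 pivot.
rank(A) = 1, so nullity(A) = 3 - 1 = 2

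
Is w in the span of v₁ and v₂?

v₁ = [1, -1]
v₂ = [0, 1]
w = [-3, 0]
Yes

Form the augmented matrix and row-reduce:
[v₁|v₂|w] = 
  [  1,   0,  -3]
  [ -1,   1,   0]
R2 → R2 + (1)·R1
REF = 
  [  1,   0,  -3]
  [  0,   1,  -3]

No row of the form [0 0 | nonzero], so the system is consistent. Back-substitution gives c₁ = -3, c₂ = -3: w = (-3)·v₁ + (-3)·v₂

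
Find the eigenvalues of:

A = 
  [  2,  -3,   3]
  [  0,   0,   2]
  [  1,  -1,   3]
Characteristic polynomial: det(λI - A) = λ³ - 5λ² + 5λ + 2
Testing integer divisors of the constant term: p(2) = 0, so (λ - 2) is a factor:
p(λ) = (λ - 2)(λ² - 3λ - 1)
λ² - 3λ - 1 = 0  ⇒  λ = (3 ± √((-3)² - 4·(-1)))/2 = (3 ± √(13))/2
  = (3 + √13)/2,  (3 - √13)/2

λ = 2, (3 + √13)/2, (3 - √13)/2  (≈ 2, 3.303, -0.3028)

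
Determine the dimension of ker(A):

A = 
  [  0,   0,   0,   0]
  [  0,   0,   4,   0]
nullity(A) = 3

Row reduce:
Swap R1 ↔ R2
REF = 
  [  0,   0,   4,   0]
  [  0,   0,   0,   0]
Pivot columns: 3 → 1 pivot.
rank(A) = 1, so nullity(A) = 4 - 1 = 3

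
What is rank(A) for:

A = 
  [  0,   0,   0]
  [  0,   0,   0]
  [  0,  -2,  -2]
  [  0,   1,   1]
Row reduce:
Swap R1 ↔ R3
R4 → R4 + (1/2)·R1
REF = 
  [  0,  -2,  -2]
  [  0,   0,   0]
  [  0,   0,   0]
  [  0,   0,   0]
Pivot columns: 2 → 1 pivot.

rank(A) = 1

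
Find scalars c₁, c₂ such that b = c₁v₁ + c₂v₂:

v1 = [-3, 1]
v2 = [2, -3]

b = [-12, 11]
c1 = 2, c2 = -3

b = 2·v1 + -3·v2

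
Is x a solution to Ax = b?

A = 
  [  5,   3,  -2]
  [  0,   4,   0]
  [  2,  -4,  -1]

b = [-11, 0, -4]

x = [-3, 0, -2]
Yes

Ax = [-11, 0, -4] = b ✓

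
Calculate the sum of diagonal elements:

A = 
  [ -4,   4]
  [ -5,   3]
-1

tr(A) = -4 + 3 = -1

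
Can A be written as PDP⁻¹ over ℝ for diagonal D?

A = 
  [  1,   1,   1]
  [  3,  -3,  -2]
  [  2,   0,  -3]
Yes

Characteristic polynomial: det(λI - A) = λ³ + 5λ² - 2λ - 20
By the rational root theorem any rational root is an integer dividing 20; none of those is a root, so p(λ) has no rational roots and hence (being an irreducible cubic) no repeated roots.
Discriminant of the cubic: Δ = 2932
Δ > 0 ⇒ three distinct real eigenvalues: λ ≈ -4.434, -2.426, 1.86
Three distinct real eigenvalues, so A has 3 independent eigenvectors.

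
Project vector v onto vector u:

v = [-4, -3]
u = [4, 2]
proj_u(v) = [-22/5, -11/5]

v·u = (-4)(4) + (-3)(2) = -22
u·u = (4)² + (2)² = 20
proj_u(v) = (v·u / u·u) × u = (-22/20) × u = (-11/10) × u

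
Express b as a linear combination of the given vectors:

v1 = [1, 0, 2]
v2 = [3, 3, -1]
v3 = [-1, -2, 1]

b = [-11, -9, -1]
c1 = -2, c2 = -3, c3 = 0

b = -2·v1 + -3·v2 + 0·v3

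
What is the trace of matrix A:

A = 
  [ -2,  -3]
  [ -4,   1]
-1

tr(A) = -2 + 1 = -1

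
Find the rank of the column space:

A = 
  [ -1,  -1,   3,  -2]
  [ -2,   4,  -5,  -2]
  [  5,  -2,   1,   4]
dim(Col(A)) = 3

Row reduce:
R2 → R2 - (2)·R1
R3 → R3 + (5)·R1
R3 → R3 + (7/6)·R2
REF = 
  [   -1,    -1,     3,    -2]
  [    0,     6,   -11,     2]
  [    0,     0,  19/6, -11/3]
Pivot columns: 1, 2, 3 → 3 pivots.
dim(Col(A)) = number of pivot columns = 3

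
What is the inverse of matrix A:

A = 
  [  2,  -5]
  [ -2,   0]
det(A) = (2)(0) - (-5)(-2) = -10
For a 2×2 matrix, A⁻¹ = (1/det(A)) · [[d, -b], [-c, a]]
    = (-1/10) · [[0, 5], [2, 2]]

A⁻¹ = 
  [   0, -1/2]
  [-1/5, -1/5]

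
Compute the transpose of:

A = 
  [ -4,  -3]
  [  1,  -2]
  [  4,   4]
Aᵀ = 
  [ -4,   1,   4]
  [ -3,  -2,   4]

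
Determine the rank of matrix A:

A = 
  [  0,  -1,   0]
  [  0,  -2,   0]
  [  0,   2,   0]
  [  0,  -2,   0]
rank(A) = 1

Row reduce:
R2 → R2 - (2)·R1
R3 → R3 + (2)·R1
R4 → R4 - (2)·R1
REF = 
  [  0,  -1,   0]
  [  0,   0,   0]
  [  0,   0,   0]
  [  0,   0,   0]
Pivot columns: 2 → 1 pivot.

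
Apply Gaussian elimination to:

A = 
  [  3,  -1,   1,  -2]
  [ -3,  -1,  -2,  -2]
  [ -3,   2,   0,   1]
Row operations:
R2 → R2 + (1)·R1
R3 → R3 + (1)·R1
R3 → R3 + (1/2)·R2

Resulting echelon form:
REF = 
  [  3,  -1,   1,  -2]
  [  0,  -2,  -1,  -4]
  [  0,   0, 1/2,  -3]

Rank = 3 (number of non-zero pivot rows).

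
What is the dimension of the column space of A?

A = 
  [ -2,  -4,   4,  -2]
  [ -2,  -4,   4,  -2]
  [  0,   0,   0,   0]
dim(Col(A)) = 1

Row reduce:
R2 → R2 - (1)·R1
REF = 
  [ -2,  -4,   4,  -2]
  [  0,   0,   0,   0]
  [  0,   0,   0,   0]
Pivot columns: 1 → 1 pivot.
dim(Col(A)) = number of pivot columns = 1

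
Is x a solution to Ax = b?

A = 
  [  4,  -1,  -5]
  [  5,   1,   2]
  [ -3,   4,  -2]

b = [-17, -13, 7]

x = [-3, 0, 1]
Yes

Ax = [-17, -13, 7] = b ✓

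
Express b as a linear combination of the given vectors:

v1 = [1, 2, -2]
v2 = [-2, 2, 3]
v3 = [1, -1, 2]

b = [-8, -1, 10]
c1 = -3, c2 = 2, c3 = -1

b = -3·v1 + 2·v2 + -1·v3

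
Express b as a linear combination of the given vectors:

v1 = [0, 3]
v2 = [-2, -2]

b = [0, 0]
c1 = 0, c2 = 0

b = 0·v1 + 0·v2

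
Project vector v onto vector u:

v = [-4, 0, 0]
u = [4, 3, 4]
proj_u(v) = [-64/41, -48/41, -64/41]

v·u = (-4)(4) + (0)(3) + (0)(4) = -16
u·u = (4)² + (3)² + (4)² = 41
proj_u(v) = (v·u / u·u) × u = (-16/41) × u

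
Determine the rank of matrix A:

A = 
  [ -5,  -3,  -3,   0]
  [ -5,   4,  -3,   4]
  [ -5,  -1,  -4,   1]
Row reduce:
R2 → R2 - (1)·R1
R3 → R3 - (1)·R1
R3 → R3 - (2/7)·R2
REF = 
  [  -5,   -3,   -3,    0]
  [   0,    7,    0,    4]
  [   0,    0,   -1, -1/7]
Pivot columns: 1, 2, 3 → 3 pivots.

rank(A) = 3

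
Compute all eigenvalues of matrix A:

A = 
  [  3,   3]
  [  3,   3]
λ = 6, 0

tr(A) = 6, det(A) = 0
Characteristic polynomial: λ² - tr(A)λ + det(A) = λ² - 6λ
λ² - 6λ = λ(λ - 6)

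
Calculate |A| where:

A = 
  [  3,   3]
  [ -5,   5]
For a 2×2 matrix, det = ad - bc = (3)(5) - (3)(-5) = 30

det(A) = 30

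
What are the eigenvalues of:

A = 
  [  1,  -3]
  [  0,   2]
λ = 2, 1

tr(A) = 3, det(A) = 2
Characteristic polynomial: λ² - tr(A)λ + det(A) = λ² - 3λ + 2
λ² - 3λ + 2 = (λ - 1)(λ - 2)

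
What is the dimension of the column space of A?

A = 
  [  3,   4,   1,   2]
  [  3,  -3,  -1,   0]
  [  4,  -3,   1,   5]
Row reduce:
R2 → R2 - (1)·R1
R3 → R3 - (4/3)·R1
R3 → R3 - (25/21)·R2
REF = 
  [    3,     4,     1,     2]
  [    0,    -7,    -2,    -2]
  [    0,     0, 43/21,  33/7]
Pivot columns: 1, 2, 3 → 3 pivots.
dim(Col(A)) = number of pivot columns = 3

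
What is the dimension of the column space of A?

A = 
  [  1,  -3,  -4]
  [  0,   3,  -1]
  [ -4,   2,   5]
Row reduce:
R3 → R3 + (4)·R1
R3 → R3 + (10/3)·R2
REF = 
  [    1,    -3,    -4]
  [    0,     3,    -1]
  [    0,     0, -43/3]
Pivot columns: 1, 2, 3 → 3 pivots.
dim(Col(A)) = number of pivot columns = 3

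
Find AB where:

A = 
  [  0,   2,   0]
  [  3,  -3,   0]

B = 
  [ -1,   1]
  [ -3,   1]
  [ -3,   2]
AB = 
  [ -6,   2]
  [  6,   0]

A is 2×3 and B is 3×2, so AB is 2×2. Each entry is (row of A)·(column of B):
AB[1,1] = (0)(-1) + (2)(-3) + (0)(-3) = -6
AB[1,2] = (0)(1) + (2)(1) + (0)(2) = 2
AB[2,1] = (3)(-1) + (-3)(-3) + (0)(-3) = 6
AB[2,2] = (3)(1) + (-3)(1) + (0)(2) = 0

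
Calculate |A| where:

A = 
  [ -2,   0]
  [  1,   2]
For a 2×2 matrix, det = ad - bc = (-2)(2) - (0)(1) = -4

det(A) = -4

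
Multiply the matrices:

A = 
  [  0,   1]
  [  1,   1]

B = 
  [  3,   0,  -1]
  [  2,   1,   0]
AB = 
  [  2,   1,   0]
  [  5,   1,  -1]

A is 2×2 and B is 2×3, so AB is 2×3. Each entry is (row of A)·(column of B):
AB[1,1] = (0)(3) + (1)(2) = 2
AB[1,2] = (0)(0) + (1)(1) = 1
AB[1,3] = (0)(-1) + (1)(0) = 0
AB[2,1] = (1)(3) + (1)(2) = 5
AB[2,2] = (1)(0) + (1)(1) = 1
AB[2,3] = (1)(-1) + (1)(0) = -1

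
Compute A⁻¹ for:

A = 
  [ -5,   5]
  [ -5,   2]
det(A) = (-5)(2) - (5)(-5) = 15
For a 2×2 matrix, A⁻¹ = (1/det(A)) · [[d, -b], [-c, a]]
    = (1/15) · [[2, -5], [5, -5]]

A⁻¹ = 
  [2/15, -1/3]
  [ 1/3, -1/3]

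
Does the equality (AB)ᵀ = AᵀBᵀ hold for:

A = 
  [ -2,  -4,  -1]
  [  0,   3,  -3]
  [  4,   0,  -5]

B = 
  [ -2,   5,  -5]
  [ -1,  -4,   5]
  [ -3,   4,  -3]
No

(AB)ᵀ = 
  [ 11,   6,   7]
  [  2, -24,   0]
  [ -7,  24,  -5]

AᵀBᵀ = 
  [-16,  22,  -6]
  [ 23,  -8,  24]
  [ 12, -12,   6]

The two matrices differ, so (AB)ᵀ ≠ AᵀBᵀ in general. The correct identity is (AB)ᵀ = BᵀAᵀ.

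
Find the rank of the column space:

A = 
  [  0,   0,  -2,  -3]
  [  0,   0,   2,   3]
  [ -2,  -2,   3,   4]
dim(Col(A)) = 2

Row reduce:
Swap R1 ↔ R3
R3 → R3 + (1)·R2
REF = 
  [ -2,  -2,   3,   4]
  [  0,   0,   2,   3]
  [  0,   0,   0,   0]
Pivot columns: 1, 3 → 2 pivots.
dim(Col(A)) = number of pivot columns = 2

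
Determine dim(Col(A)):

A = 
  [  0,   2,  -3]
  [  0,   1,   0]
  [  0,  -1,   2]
Row reduce:
R2 → R2 - (1/2)·R1
R3 → R3 + (1/2)·R1
R3 → R3 - (1/3)·R2
REF = 
  [  0,   2,  -3]
  [  0,   0, 3/2]
  [  0,   0,   0]
Pivot columns: 2, 3 → 2 pivots.
dim(Col(A)) = number of pivot columns = 2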